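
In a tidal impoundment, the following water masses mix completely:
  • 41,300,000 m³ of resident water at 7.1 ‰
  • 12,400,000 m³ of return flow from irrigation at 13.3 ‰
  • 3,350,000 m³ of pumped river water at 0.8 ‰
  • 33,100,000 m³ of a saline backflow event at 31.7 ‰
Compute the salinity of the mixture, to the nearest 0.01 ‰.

Total salt / total volume:
salt = 41,300,000×7.1 + 12,400,000×13.3 + 3,350,000×0.8 + 33,100,000×31.7 = 293,230,000 + 164,920,000 + 2,680,000 + 1,049,270,000 = 1,510,100,000
volume = 41,300,000 + 12,400,000 + 3,350,000 + 33,100,000 = 90,150,000 m³
S = 1,510,100,000 / 90,150,000 = 16.751 ‰

16.75 ‰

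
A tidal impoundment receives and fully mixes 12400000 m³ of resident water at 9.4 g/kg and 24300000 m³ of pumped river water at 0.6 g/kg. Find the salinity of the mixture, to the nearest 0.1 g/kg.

3.6 g/kg

Salt balance:
salt = 12,400,000×9.4 + 24,300,000×0.6 = 116,560,000 + 14,580,000 = 131,140,000
volume = 12,400,000 + 24,300,000 = 36,700,000 m³
S = 131,140,000 / 36,700,000 = 3.573 g/kg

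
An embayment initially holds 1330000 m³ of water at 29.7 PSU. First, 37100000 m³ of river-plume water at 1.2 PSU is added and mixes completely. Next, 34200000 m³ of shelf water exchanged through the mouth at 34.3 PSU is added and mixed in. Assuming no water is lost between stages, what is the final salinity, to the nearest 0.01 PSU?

17.31 PSU

Weighted by volume,
Initial salt = 1,330,000×29.7 = 39,501,000
After stage 1: salt = 39,501,000 + 37,100,000×1.2 = 84,021,000; volume = 38,430,000 m³; S = 2.186 PSU
After stage 2: salt = 84,021,000 + 34,200,000×34.3 = 1,257,081,000; volume = 72,630,000 m³
S = 1,257,081,000 / 72,630,000 = 17.308 PSU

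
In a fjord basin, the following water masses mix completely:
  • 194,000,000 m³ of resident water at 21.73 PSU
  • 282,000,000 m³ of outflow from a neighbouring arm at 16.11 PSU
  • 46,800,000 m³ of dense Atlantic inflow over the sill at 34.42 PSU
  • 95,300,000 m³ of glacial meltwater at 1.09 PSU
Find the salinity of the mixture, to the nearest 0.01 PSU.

16.94 PSU

By conservation of dissolved salt,
salt = 194,000,000×21.73 + 282,000,000×16.11 + 46,800,000×34.42 + 95,300,000×1.09 = 4,215,620,000 + 4,543,020,000 + 1,610,856,000 + 103,877,000 = 10,473,373,000
volume = 194,000,000 + 282,000,000 + 46,800,000 + 95,300,000 = 618,100,000 m³
S = 10,473,373,000 / 618,100,000 = 16.9445 PSU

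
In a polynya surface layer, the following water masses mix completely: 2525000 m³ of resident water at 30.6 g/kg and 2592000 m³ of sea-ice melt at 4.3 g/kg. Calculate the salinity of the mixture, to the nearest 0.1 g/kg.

17.3 g/kg

By conservation of dissolved salt,
salt = 2,525,000×30.6 + 2,592,000×4.3 = 77,265,000 + 11,145,600 = 88,410,600
volume = 2,525,000 + 2,592,000 = 5,117,000 m³
S = 88,410,600 / 5,117,000 = 17.278 g/kg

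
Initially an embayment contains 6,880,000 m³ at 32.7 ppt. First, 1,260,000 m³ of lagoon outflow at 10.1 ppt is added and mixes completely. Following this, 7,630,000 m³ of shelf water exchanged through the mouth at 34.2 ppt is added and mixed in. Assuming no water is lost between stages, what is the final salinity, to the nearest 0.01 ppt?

Salt balance:
Initial salt = 6,880,000×32.7 = 224,976,000
After stage 1: salt = 224,976,000 + 1,260,000×10.1 = 237,702,000; volume = 8,140,000 m³; S = 29.202 ppt
After stage 2: salt = 237,702,000 + 7,630,000×34.2 = 498,648,000; volume = 15,770,000 m³
S = 498,648,000 / 15,770,000 = 31.62 ppt

31.62 ppt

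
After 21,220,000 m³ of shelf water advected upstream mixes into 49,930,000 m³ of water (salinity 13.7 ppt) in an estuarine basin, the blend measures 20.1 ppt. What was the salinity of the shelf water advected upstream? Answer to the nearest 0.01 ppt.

Salt balance: 49,930,000×13.7 + 21,220,000×S = 71,150,000×20.1
684,041,000 + 21,220,000·S = 1,430,115,000
S = (1,430,115,000 − 684,041,000) / 21,220,000 = 35.159 ppt

35.16 ppt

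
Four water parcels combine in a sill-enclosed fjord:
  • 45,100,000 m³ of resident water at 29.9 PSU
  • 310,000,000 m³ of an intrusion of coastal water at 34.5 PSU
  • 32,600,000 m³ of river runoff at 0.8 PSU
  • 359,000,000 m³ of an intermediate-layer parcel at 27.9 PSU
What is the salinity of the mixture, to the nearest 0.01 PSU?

29.58 PSU

Conserving salt mass:
salt = 45,100,000×29.9 + 310,000,000×34.5 + 32,600,000×0.8 + 359,000,000×27.9 = 1,348,490,000 + 10,695,000,000 + 26,080,000 + 10,016,100,000 = 22,085,670,000
volume = 45,100,000 + 310,000,000 + 32,600,000 + 359,000,000 = 746,700,000 m³
S = 22,085,670,000 / 746,700,000 = 29.5777 PSU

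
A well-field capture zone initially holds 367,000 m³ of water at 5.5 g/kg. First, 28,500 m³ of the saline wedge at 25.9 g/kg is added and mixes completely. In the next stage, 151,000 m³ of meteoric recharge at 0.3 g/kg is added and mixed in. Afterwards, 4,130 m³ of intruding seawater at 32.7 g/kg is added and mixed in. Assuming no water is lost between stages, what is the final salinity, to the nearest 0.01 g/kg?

5.33 g/kg

By conservation of dissolved salt,
Initial salt = 367,000×5.5 = 2,018,500
After stage 1: salt = 2,018,500 + 28,500×25.9 = 2,756,650; volume = 395,500 m³; S = 6.97 g/kg
After stage 2: salt = 2,756,650 + 151,000×0.3 = 2,801,950; volume = 546,500 m³; S = 5.127 g/kg
After stage 3: salt = 2,801,950 + 4,130×32.7 = 2,937,001; volume = 550,630 m³
S = 2,937,001 / 550,630 = 5.3339 g/kg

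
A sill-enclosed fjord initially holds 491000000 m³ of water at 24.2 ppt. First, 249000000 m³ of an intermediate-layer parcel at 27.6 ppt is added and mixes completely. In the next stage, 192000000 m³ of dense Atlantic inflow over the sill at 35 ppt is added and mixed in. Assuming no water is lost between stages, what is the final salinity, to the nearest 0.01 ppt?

Total salt / total volume:
Initial salt = 491,000,000×24.2 = 11,882,200,000
After stage 1: salt = 11,882,200,000 + 249,000,000×27.6 = 18,754,600,000; volume = 740,000,000 m³; S = 25.344 ppt
After stage 2: salt = 18,754,600,000 + 192,000,000×35 = 25,474,600,000; volume = 932,000,000 m³
S = 25,474,600,000 / 932,000,000 = 27.3333 ppt

27.33 ppt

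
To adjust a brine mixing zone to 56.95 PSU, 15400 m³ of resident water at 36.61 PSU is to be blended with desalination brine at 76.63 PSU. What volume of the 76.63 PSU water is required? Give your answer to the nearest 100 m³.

Salt balance: 15,400×36.61 + V×76.63 = (15,400+V)×56.95
563,794 + 76.63V = 877,030 + 56.95V
313,236 = 19.68V
V = 15,916.46 m³

15900 m³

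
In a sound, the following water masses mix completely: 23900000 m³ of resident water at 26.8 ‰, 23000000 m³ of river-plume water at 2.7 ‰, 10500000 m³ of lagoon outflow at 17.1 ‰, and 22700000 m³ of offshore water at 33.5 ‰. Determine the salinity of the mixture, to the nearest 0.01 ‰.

Total salt / total volume:
salt = 23,900,000×26.8 + 23,000,000×2.7 + 10,500,000×17.1 + 22,700,000×33.5 = 640,520,000 + 62,100,000 + 179,550,000 + 760,450,000 = 1,642,620,000
volume = 23,900,000 + 23,000,000 + 10,500,000 + 22,700,000 = 80,100,000 m³
S = 1,642,620,000 / 80,100,000 = 20.5071 ‰

20.51 ‰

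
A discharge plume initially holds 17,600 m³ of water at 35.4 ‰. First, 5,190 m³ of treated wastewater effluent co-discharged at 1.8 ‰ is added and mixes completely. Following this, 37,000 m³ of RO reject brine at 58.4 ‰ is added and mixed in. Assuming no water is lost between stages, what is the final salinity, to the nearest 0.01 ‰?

46.72 ‰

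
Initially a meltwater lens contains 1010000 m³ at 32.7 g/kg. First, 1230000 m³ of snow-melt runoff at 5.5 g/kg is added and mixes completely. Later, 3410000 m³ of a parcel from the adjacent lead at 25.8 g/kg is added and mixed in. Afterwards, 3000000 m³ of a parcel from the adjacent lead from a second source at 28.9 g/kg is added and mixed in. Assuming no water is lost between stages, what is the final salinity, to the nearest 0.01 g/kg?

By conservation of dissolved salt,
Initial salt = 1,010,000×32.7 = 33,027,000
After stage 1: salt = 33,027,000 + 1,230,000×5.5 = 39,792,000; volume = 2,240,000 m³; S = 17.764 g/kg
After stage 2: salt = 39,792,000 + 3,410,000×25.8 = 127,770,000; volume = 5,650,000 m³; S = 22.614 g/kg
After stage 3: salt = 127,770,000 + 3,000,000×28.9 = 214,470,000; volume = 8,650,000 m³
S = 214,470,000 / 8,650,000 = 24.7942 g/kg

24.79 g/kg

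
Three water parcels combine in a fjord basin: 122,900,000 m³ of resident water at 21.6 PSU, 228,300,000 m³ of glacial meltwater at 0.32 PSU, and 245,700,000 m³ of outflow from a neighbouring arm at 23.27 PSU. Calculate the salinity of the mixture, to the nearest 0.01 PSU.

Salt balance:
salt = 122,900,000×21.6 + 228,300,000×0.32 + 245,700,000×23.27 = 2,654,640,000 + 73,056,000 + 5,717,439,000 = 8,445,135,000
volume = 122,900,000 + 228,300,000 + 245,700,000 = 596,900,000 m³
S = 8,445,135,000 / 596,900,000 = 14.1483 PSU

14.15 PSU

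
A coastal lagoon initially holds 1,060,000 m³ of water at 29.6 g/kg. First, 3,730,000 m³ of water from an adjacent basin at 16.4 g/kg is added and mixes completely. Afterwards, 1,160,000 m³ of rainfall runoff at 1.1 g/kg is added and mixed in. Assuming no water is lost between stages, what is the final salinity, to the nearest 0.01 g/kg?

Conserving salt mass:
Initial salt = 1,060,000×29.6 = 31,376,000
After stage 1: salt = 31,376,000 + 3,730,000×16.4 = 92,548,000; volume = 4,790,000 m³; S = 19.321 g/kg
After stage 2: salt = 92,548,000 + 1,160,000×1.1 = 93,824,000; volume = 5,950,000 m³
S = 93,824,000 / 5,950,000 = 15.7687 g/kg

15.77 g/kg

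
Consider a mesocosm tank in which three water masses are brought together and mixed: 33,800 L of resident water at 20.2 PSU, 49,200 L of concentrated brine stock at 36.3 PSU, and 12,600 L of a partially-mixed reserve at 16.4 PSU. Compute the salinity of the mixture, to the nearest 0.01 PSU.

27.98 PSU

By conservation of dissolved salt,
salt = 33,800×20.2 + 49,200×36.3 + 12,600×16.4 = 682,760 + 1,785,960 + 206,640 = 2,675,360
volume = 33,800 + 49,200 + 12,600 = 95,600 L
S = 2,675,360 / 95,600 = 27.9849 PSU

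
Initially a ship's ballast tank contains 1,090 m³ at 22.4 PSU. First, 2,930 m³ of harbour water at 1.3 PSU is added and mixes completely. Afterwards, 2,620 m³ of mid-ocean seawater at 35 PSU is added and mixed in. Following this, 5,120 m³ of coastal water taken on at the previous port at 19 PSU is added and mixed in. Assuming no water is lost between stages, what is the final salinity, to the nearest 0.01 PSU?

Total salt / total volume:
Initial salt = 1,090×22.4 = 24,416
After stage 1: salt = 24,416 + 2,930×1.3 = 28,225; volume = 4,020 m³; S = 7.021 PSU
After stage 2: salt = 28,225 + 2,620×35 = 119,925; volume = 6,640 m³; S = 18.061 PSU
After stage 3: salt = 119,925 + 5,120×19 = 217,205; volume = 11,760 m³
S = 217,205 / 11,760 = 18.4698 PSU

18.47 PSU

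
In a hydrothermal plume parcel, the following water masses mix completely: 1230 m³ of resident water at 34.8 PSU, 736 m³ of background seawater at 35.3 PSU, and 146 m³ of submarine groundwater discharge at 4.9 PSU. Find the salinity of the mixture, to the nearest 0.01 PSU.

32.91 PSU

Salt balance:
salt = 1,230×34.8 + 736×35.3 + 146×4.9 = 42,804 + 25,980.8 + 715.4 = 69,500.2
volume = 1,230 + 736 + 146 = 2,112 m³
S = 69,500.2 / 2,112 = 32.9073 PSU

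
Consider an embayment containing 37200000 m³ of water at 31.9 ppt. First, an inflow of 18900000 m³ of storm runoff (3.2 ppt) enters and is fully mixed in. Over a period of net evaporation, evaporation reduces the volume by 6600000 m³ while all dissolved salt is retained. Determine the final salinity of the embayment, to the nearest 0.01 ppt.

25.20 ppt

After mixing: salt = 37,200,000×31.9 + 18,900,000×3.2 = 1,247,160,000; volume = 56,100,000 m³
After evaporation: salt unchanged = 1,247,160,000; volume = 56,100,000 − 6,600,000 = 49,500,000 m³
S = 1,247,160,000 / 49,500,000 = 25.1952 ppt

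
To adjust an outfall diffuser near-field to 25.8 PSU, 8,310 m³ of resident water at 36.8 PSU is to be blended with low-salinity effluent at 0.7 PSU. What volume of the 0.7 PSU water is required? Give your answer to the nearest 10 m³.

Salt balance: 8,310×36.8 + V×0.7 = (8,310+V)×25.8
305,808 + 0.7V = 214,398 + 25.8V
91,410 = 25.1V
V = 3,641.83 m³

3640 m³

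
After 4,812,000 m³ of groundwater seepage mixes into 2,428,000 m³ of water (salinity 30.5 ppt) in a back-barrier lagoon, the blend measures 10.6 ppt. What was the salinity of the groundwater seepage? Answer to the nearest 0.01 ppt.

Salt balance: 2,428,000×30.5 + 4,812,000×S = 7,240,000×10.6
74,054,000 + 4,812,000·S = 76,744,000
S = (76,744,000 − 74,054,000) / 4,812,000 = 0.559 ppt

0.56 ppt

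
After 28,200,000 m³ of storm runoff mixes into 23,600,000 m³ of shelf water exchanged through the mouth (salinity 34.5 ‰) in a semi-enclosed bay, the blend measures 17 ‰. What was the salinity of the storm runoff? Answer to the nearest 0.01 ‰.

Salt balance: 23,600,000×34.5 + 28,200,000×S = 51,800,000×17
814,200,000 + 28,200,000·S = 880,600,000
S = (880,600,000 − 814,200,000) / 28,200,000 = 2.3546 ‰

2.35 ‰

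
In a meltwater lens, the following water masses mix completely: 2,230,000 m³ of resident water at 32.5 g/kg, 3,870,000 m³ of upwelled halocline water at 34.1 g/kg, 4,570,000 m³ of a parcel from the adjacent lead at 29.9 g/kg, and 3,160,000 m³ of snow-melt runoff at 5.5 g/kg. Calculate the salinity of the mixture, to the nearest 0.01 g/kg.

Salt balance:
salt = 2,230,000×32.5 + 3,870,000×34.1 + 4,570,000×29.9 + 3,160,000×5.5 = 72,475,000 + 131,967,000 + 136,643,000 + 17,380,000 = 358,465,000
volume = 2,230,000 + 3,870,000 + 4,570,000 + 3,160,000 = 13,830,000 m³
S = 358,465,000 / 13,830,000 = 25.9194 g/kg

25.92 g/kg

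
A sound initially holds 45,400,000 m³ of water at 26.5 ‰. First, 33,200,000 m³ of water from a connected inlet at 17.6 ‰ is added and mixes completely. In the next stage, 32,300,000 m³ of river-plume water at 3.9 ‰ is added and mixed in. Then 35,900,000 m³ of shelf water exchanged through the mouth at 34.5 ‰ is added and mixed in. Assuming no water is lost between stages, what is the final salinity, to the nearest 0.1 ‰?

21.5 ‰

By conservation of dissolved salt,
Initial salt = 45,400,000×26.5 = 1,203,100,000
After stage 1: salt = 1,203,100,000 + 33,200,000×17.6 = 1,787,420,000; volume = 78,600,000 m³; S = 22.741 ‰
After stage 2: salt = 1,787,420,000 + 32,300,000×3.9 = 1,913,390,000; volume = 110,900,000 m³; S = 17.253 ‰
After stage 3: salt = 1,913,390,000 + 35,900,000×34.5 = 3,151,940,000; volume = 146,800,000 m³
S = 3,151,940,000 / 146,800,000 = 21.471 ‰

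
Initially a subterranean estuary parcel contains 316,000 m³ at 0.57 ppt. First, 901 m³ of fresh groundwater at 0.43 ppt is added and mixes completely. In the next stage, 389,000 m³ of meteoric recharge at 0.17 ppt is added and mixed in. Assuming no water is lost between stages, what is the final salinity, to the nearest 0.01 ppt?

Conserving salt mass:
Initial salt = 316,000×0.57 = 180,120
After stage 1: salt = 180,120 + 901×0.43 = 180,507.43; volume = 316,901 m³; S = 0.57 ppt
After stage 2: salt = 180,507.43 + 389,000×0.17 = 246,637.43; volume = 705,901 m³
S = 246,637.43 / 705,901 = 0.3494 ppt

0.35 ppt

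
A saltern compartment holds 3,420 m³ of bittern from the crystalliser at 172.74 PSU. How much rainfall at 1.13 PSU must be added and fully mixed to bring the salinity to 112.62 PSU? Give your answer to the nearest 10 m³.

1840 m³

Salt balance: 3,420×172.74 + V×1.13 = (3,420+V)×112.62
590,770.8 + 1.13V = 385,160.4 + 112.62V
205,610.4 = 111.49V
V = 1,844.2 m³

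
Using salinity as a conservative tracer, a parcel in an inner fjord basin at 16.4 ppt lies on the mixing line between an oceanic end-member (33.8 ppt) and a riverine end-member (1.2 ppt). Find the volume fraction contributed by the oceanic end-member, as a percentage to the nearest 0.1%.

Let g be the oceanic fraction. Salt balance per unit volume:
g×33.8 + (1−g)×1.2 = 16.4
g = (16.4 − 1.2) / (33.8 − 1.2) = 15.2/32.6 = 0.4663

46.6%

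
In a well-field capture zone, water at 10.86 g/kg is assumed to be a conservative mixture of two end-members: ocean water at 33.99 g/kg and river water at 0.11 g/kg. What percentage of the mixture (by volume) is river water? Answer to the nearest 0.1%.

Let f be the freshwater fraction. Salt balance per unit volume:
f×0.11 + (1−f)×33.99 = 10.86
f = (33.99 − 10.86) / (33.99 − 0.11) = 23.13/33.88 = 0.6827

68.3%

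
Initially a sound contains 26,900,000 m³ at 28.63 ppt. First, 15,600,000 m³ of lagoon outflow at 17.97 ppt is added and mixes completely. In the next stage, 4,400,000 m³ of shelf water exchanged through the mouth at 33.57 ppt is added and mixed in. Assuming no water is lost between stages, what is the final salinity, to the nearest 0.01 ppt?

Conserving salt mass:
Initial salt = 26,900,000×28.63 = 770,147,000
After stage 1: salt = 770,147,000 + 15,600,000×17.97 = 1,050,479,000; volume = 42,500,000 m³; S = 24.717 ppt
After stage 2: salt = 1,050,479,000 + 4,400,000×33.57 = 1,198,187,000; volume = 46,900,000 m³
S = 1,198,187,000 / 46,900,000 = 25.5477 ppt

25.55 ppt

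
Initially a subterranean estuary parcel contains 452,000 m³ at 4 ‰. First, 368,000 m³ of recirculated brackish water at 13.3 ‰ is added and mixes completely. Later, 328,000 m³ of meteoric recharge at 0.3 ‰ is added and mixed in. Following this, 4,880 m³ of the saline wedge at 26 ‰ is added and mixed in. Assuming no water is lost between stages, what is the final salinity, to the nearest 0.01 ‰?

6.01 ‰

By conservation of dissolved salt,
Initial salt = 452,000×4 = 1,808,000
After stage 1: salt = 1,808,000 + 368,000×13.3 = 6,702,400; volume = 820,000 m³; S = 8.174 ‰
After stage 2: salt = 6,702,400 + 328,000×0.3 = 6,800,800; volume = 1,148,000 m³; S = 5.924 ‰
After stage 3: salt = 6,800,800 + 4,880×26 = 6,927,680; volume = 1,152,880 m³
S = 6,927,680 / 1,152,880 = 6.009 ‰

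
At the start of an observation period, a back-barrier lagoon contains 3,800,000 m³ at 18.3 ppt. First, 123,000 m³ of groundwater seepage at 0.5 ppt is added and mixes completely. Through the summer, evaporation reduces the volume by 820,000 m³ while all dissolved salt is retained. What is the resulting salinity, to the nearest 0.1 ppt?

22.4 ppt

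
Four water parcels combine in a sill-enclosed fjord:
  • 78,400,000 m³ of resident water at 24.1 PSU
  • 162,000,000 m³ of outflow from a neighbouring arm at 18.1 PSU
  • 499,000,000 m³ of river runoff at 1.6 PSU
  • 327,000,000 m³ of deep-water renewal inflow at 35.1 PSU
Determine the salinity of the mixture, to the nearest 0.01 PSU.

16.03 PSU

Conserving salt mass:
salt = 78,400,000×24.1 + 162,000,000×18.1 + 499,000,000×1.6 + 327,000,000×35.1 = 1,889,440,000 + 2,932,200,000 + 798,400,000 + 11,477,700,000 = 17,097,740,000
volume = 78,400,000 + 162,000,000 + 499,000,000 + 327,000,000 = 1,066,400,000 m³
S = 17,097,740,000 / 1,066,400,000 = 16.0331 PSU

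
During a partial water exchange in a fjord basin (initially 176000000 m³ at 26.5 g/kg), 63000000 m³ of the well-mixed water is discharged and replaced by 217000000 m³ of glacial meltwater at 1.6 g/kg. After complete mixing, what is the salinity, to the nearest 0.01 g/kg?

10.13 g/kg

Remaining after removal: 113,000,000 m³ at 26.5 g/kg (salt = 2,994,500,000)
After addition: salt = 2,994,500,000 + 217,000,000×1.6 = 3,341,700,000; volume = 330,000,000 m³
S = 3,341,700,000 / 330,000,000 = 10.1264 g/kg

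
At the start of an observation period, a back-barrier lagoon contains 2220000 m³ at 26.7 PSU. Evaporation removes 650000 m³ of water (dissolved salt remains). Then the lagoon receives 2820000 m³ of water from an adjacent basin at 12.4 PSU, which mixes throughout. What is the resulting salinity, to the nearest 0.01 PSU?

21.47 PSU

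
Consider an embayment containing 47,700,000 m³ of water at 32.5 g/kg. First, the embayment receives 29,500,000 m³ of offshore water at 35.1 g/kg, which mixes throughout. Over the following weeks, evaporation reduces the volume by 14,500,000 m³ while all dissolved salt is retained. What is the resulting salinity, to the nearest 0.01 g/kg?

41.24 g/kg

After mixing: salt = 47,700,000×32.5 + 29,500,000×35.1 = 2,585,700,000; volume = 77,200,000 m³
After evaporation: salt unchanged = 2,585,700,000; volume = 77,200,000 − 14,500,000 = 62,700,000 m³
S = 2,585,700,000 / 62,700,000 = 41.2392 g/kg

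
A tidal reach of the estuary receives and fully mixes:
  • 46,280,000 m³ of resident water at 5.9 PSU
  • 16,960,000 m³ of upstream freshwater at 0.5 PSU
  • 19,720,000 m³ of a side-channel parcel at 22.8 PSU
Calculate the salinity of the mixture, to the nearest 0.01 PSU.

8.81 PSU

Conserving salt mass:
salt = 46,280,000×5.9 + 16,960,000×0.5 + 19,720,000×22.8 = 273,052,000 + 8,480,000 + 449,616,000 = 731,148,000
volume = 46,280,000 + 16,960,000 + 19,720,000 = 82,960,000 m³
S = 731,148,000 / 82,960,000 = 8.8133 PSU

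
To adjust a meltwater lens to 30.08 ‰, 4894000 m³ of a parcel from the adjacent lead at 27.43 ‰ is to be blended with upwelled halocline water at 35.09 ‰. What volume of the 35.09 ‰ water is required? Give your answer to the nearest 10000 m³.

2590000 m³

Salt balance: 4,894,000×27.43 + V×35.09 = (4,894,000+V)×30.08
134,242,420 + 35.09V = 147,211,520 + 30.08V
12,969,100 = 5.01V
V = 2,588,642.71 m³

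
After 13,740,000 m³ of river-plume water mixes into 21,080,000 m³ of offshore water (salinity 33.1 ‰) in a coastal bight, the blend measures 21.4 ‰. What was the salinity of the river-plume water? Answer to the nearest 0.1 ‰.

Salt balance: 21,080,000×33.1 + 13,740,000×S = 34,820,000×21.4
697,748,000 + 13,740,000·S = 745,148,000
S = (745,148,000 − 697,748,000) / 13,740,000 = 3.4498 ‰

3.4 ‰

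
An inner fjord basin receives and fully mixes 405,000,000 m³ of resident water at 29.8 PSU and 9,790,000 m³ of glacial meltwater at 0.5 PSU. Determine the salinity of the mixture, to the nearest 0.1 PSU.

29.1 PSU

Mass of salt is conserved:
salt = 405,000,000×29.8 + 9,790,000×0.5 = 12,069,000,000 + 4,895,000 = 12,073,895,000
volume = 405,000,000 + 9,790,000 = 414,790,000 m³
S = 12,073,895,000 / 414,790,000 = 29.108 PSU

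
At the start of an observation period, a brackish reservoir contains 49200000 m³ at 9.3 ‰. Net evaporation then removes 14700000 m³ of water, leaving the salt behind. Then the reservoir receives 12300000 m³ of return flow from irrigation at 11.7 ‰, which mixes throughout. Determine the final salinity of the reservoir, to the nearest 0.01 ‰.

After evaporation: salt = 49,200,000×9.3 = 457,560,000; volume = 49,200,000 − 14,700,000 = 34,500,000 m³
After mixing: salt = 457,560,000 + 12,300,000×11.7 = 601,470,000; volume = 34,500,000 + 12,300,000 = 46,800,000 m³
S = 601,470,000 / 46,800,000 = 12.8519 ‰

12.85 ‰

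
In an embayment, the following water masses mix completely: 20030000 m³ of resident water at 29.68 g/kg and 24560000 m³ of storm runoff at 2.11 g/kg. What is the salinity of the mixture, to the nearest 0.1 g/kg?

14.5 g/kg

Total salt / total volume:
salt = 20,030,000×29.68 + 24,560,000×2.11 = 594,490,400 + 51,821,600 = 646,312,000
volume = 20,030,000 + 24,560,000 = 44,590,000 m³
S = 646,312,000 / 44,590,000 = 14.495 g/kg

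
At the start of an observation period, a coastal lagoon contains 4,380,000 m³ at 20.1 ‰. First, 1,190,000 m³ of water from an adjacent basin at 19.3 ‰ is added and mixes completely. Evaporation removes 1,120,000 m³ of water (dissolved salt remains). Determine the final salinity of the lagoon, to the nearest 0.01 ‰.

24.94 ‰

After mixing: salt = 4,380,000×20.1 + 1,190,000×19.3 = 111,005,000; volume = 5,570,000 m³
After evaporation: salt unchanged = 111,005,000; volume = 5,570,000 − 1,120,000 = 4,450,000 m³
S = 111,005,000 / 4,450,000 = 24.9449 ‰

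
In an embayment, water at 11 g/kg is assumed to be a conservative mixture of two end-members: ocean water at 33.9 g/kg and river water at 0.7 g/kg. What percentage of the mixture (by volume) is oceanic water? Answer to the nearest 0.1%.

31.0%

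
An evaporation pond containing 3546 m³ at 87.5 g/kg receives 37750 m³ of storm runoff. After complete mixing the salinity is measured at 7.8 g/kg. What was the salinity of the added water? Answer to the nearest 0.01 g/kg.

Salt balance: 3,546×87.5 + 37,750×S = 41,296×7.8
310,275 + 37,750·S = 322,108.8
S = (322,108.8 − 310,275) / 37,750 = 0.3135 g/kg

0.31 g/kg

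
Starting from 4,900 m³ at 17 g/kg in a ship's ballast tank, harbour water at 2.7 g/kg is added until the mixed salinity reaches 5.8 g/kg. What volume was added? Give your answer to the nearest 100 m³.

Salt balance: 4,900×17 + V×2.7 = (4,900+V)×5.8
83,300 + 2.7V = 28,420 + 5.8V
54,880 = 3.1V
V = 17,703.23 m³

17700 m³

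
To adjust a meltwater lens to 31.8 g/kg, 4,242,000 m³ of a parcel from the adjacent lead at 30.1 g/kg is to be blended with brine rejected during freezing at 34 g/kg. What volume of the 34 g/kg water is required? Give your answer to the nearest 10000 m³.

3280000 m³

Salt balance: 4,242,000×30.1 + V×34 = (4,242,000+V)×31.8
127,684,200 + 34V = 134,895,600 + 31.8V
7,211,400 = 2.2V
V = 3,277,909.09 m³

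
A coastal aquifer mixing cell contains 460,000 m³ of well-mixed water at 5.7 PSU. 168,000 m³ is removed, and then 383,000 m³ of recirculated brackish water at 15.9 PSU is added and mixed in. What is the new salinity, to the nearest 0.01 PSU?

11.49 PSU

Remaining after removal: 292,000 m³ at 5.7 PSU (salt = 1,664,400)
After addition: salt = 1,664,400 + 383,000×15.9 = 7,754,100; volume = 675,000 m³
S = 7,754,100 / 675,000 = 11.4876 PSU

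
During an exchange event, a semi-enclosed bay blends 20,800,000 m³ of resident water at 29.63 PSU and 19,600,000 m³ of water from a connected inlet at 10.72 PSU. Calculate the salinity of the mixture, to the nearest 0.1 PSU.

20.5 PSU

Salt balance:
salt = 20,800,000×29.63 + 19,600,000×10.72 = 616,304,000 + 210,112,000 = 826,416,000
volume = 20,800,000 + 19,600,000 = 40,400,000 m³
S = 826,416,000 / 40,400,000 = 20.456 PSU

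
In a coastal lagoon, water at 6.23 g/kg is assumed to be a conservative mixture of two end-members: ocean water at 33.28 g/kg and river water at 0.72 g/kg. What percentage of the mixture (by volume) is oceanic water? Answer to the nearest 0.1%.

Let g be the oceanic fraction. Salt balance per unit volume:
g×33.28 + (1−g)×0.72 = 6.23
g = (6.23 − 0.72) / (33.28 − 0.72) = 5.51/32.56 = 0.1692

16.9%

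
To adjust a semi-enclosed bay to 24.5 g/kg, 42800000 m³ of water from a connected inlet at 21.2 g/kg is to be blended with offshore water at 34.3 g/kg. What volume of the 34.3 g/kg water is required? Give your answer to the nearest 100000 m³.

14400000 m³

Salt balance: 42,800,000×21.2 + V×34.3 = (42,800,000+V)×24.5
907,360,000 + 34.3V = 1,048,600,000 + 24.5V
141,240,000 = 9.8V
V = 14,412,244.9 m³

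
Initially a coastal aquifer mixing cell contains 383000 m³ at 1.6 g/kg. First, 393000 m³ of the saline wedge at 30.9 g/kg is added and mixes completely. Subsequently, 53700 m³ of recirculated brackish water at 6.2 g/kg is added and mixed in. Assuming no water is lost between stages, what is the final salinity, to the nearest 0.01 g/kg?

15.78 g/kg

Salt balance:
Initial salt = 383,000×1.6 = 612,800
After stage 1: salt = 612,800 + 393,000×30.9 = 12,756,500; volume = 776,000 m³; S = 16.439 g/kg
After stage 2: salt = 12,756,500 + 53,700×6.2 = 13,089,440; volume = 829,700 m³
S = 13,089,440 / 829,700 = 15.7761 g/kg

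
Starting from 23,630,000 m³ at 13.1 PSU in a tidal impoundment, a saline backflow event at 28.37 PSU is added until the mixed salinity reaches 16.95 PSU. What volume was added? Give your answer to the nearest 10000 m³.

Salt balance: 23,630,000×13.1 + V×28.37 = (23,630,000+V)×16.95
309,553,000 + 28.37V = 400,528,500 + 16.95V
90,975,500 = 11.42V
V = 7,966,331 m³

7970000 m³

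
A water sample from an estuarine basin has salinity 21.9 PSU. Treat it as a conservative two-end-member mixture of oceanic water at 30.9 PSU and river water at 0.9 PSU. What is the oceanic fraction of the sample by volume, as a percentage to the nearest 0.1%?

Let g be the oceanic fraction. Salt balance per unit volume:
g×30.9 + (1−g)×0.9 = 21.9
g = (21.9 − 0.9) / (30.9 − 0.9) = 21/30 = 0.7

70.0%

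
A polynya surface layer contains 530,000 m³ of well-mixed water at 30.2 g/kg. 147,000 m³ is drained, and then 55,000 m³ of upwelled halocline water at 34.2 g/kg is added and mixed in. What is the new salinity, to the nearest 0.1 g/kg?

Remaining after removal: 383,000 m³ at 30.2 g/kg (salt = 11,566,600)
After addition: salt = 11,566,600 + 55,000×34.2 = 13,447,600; volume = 438,000 m³
S = 13,447,600 / 438,000 = 30.7023 g/kg

30.7 g/kg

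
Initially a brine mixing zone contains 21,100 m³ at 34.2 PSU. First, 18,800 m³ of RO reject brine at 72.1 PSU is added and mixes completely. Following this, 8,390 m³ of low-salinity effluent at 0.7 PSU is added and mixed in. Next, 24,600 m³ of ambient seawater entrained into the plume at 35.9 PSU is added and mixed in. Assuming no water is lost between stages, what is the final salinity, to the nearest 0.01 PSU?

40.69 PSU

Conserving salt mass:
Initial salt = 21,100×34.2 = 721,620
After stage 1: salt = 721,620 + 18,800×72.1 = 2,077,100; volume = 39,900 m³; S = 52.058 PSU
After stage 2: salt = 2,077,100 + 8,390×0.7 = 2,082,973; volume = 48,290 m³; S = 43.135 PSU
After stage 3: salt = 2,082,973 + 24,600×35.9 = 2,966,113; volume = 72,890 m³
S = 2,966,113 / 72,890 = 40.693 PSU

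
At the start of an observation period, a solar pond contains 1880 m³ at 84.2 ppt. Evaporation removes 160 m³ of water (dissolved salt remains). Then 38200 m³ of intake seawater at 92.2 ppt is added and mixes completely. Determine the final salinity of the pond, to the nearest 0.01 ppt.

After evaporation: salt = 1,880×84.2 = 158,296; volume = 1,880 − 160 = 1,720 m³
After mixing: salt = 158,296 + 38,200×92.2 = 3,680,336; volume = 1,720 + 38,200 = 39,920 m³
S = 3,680,336 / 39,920 = 92.1928 ppt

92.19 ppt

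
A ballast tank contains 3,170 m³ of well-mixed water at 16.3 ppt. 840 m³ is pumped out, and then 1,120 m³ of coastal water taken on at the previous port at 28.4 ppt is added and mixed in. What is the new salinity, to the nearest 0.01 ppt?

Remaining after removal: 2,330 m³ at 16.3 ppt (salt = 37,979)
After addition: salt = 37,979 + 1,120×28.4 = 69,787; volume = 3,450 m³
S = 69,787 / 3,450 = 20.2281 ppt

20.23 ppt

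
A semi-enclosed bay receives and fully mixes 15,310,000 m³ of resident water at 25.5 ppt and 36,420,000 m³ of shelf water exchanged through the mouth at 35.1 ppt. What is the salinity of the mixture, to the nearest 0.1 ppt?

Total salt / total volume:
salt = 15,310,000×25.5 + 36,420,000×35.1 = 390,405,000 + 1,278,342,000 = 1,668,747,000
volume = 15,310,000 + 36,420,000 = 51,730,000 m³
S = 1,668,747,000 / 51,730,000 = 32.259 ppt

32.3 ppt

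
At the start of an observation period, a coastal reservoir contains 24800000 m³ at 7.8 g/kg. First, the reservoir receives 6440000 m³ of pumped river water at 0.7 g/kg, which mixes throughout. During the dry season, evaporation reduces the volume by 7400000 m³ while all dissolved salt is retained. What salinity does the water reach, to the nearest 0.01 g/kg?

8.30 g/kg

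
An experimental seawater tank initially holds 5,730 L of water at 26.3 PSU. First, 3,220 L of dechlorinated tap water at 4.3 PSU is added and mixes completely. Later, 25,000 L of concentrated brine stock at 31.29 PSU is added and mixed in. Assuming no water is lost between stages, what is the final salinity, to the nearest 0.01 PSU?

Total salt / total volume:
Initial salt = 5,730×26.3 = 150,699
After stage 1: salt = 150,699 + 3,220×4.3 = 164,545; volume = 8,950 L; S = 18.385 PSU
After stage 2: salt = 164,545 + 25,000×31.29 = 946,795; volume = 33,950 L
S = 946,795 / 33,950 = 27.8879 PSU

27.89 PSU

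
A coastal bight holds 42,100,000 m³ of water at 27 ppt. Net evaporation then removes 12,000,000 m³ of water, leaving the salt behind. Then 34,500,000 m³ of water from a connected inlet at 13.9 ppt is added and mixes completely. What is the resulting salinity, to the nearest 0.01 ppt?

25.02 ppt

After evaporation: salt = 42,100,000×27 = 1,136,700,000; volume = 42,100,000 − 12,000,000 = 30,100,000 m³
After mixing: salt = 1,136,700,000 + 34,500,000×13.9 = 1,616,250,000; volume = 30,100,000 + 34,500,000 = 64,600,000 m³
S = 1,616,250,000 / 64,600,000 = 25.0193 ppt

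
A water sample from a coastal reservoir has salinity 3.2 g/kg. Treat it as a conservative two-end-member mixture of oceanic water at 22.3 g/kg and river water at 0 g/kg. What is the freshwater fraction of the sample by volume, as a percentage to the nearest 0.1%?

85.7%

Let f be the freshwater fraction. Salt balance per unit volume:
f×0 + (1−f)×22.3 = 3.2
f = (22.3 − 3.2) / (22.3 − 0) = 19.1/22.3 = 0.8565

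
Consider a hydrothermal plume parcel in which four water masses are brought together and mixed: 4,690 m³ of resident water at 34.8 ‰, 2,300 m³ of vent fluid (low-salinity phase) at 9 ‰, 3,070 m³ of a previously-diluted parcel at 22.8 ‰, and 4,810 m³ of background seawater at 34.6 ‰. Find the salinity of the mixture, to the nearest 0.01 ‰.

28.27 ‰

Total salt / total volume:
salt = 4,690×34.8 + 2,300×9 + 3,070×22.8 + 4,810×34.6 = 163,212 + 20,700 + 69,996 + 166,426 = 420,334
volume = 4,690 + 2,300 + 3,070 + 4,810 = 14,870 m³
S = 420,334 / 14,870 = 28.2672 ‰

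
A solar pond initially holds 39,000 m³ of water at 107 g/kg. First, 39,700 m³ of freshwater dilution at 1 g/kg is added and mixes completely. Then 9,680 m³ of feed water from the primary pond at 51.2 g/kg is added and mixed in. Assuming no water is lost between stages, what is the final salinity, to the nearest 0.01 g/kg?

53.27 g/kg

Weighted by volume,
Initial salt = 39,000×107 = 4,173,000
After stage 1: salt = 4,173,000 + 39,700×1 = 4,212,700; volume = 78,700 m³; S = 53.529 g/kg
After stage 2: salt = 4,212,700 + 9,680×51.2 = 4,708,316; volume = 88,380 m³
S = 4,708,316 / 88,380 = 53.2735 g/kg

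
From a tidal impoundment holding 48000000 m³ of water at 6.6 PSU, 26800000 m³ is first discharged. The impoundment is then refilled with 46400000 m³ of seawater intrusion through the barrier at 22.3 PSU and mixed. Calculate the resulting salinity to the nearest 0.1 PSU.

Remaining after removal: 21,200,000 m³ at 6.6 PSU (salt = 139,920,000)
After addition: salt = 139,920,000 + 46,400,000×22.3 = 1,174,640,000; volume = 67,600,000 m³
S = 1,174,640,000 / 67,600,000 = 17.3763 PSU

17.4 PSU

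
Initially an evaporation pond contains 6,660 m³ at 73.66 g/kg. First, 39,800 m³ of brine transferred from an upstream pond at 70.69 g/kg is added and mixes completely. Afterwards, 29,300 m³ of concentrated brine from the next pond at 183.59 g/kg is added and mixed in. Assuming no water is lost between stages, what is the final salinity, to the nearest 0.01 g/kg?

114.61 g/kg

Mass of salt is conserved:
Initial salt = 6,660×73.66 = 490,575.6
After stage 1: salt = 490,575.6 + 39,800×70.69 = 3,304,037.6; volume = 46,460 m³; S = 71.116 g/kg
After stage 2: salt = 3,304,037.6 + 29,300×183.59 = 8,683,224.6; volume = 75,760 m³
S = 8,683,224.6 / 75,760 = 114.6149 g/kg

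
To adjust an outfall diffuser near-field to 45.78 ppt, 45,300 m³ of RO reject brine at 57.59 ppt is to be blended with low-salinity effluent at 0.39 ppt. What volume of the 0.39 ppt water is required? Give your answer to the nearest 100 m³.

11800 m³

Salt balance: 45,300×57.59 + V×0.39 = (45,300+V)×45.78
2,608,827 + 0.39V = 2,073,834 + 45.78V
534,993 = 45.39V
V = 11,786.58 m³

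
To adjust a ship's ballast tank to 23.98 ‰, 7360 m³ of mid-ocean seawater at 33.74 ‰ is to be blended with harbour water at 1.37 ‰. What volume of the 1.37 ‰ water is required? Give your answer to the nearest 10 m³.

3180 m³

Salt balance: 7,360×33.74 + V×1.37 = (7,360+V)×23.98
248,326.4 + 1.37V = 176,492.8 + 23.98V
71,833.6 = 22.61V
V = 3,177.07 m³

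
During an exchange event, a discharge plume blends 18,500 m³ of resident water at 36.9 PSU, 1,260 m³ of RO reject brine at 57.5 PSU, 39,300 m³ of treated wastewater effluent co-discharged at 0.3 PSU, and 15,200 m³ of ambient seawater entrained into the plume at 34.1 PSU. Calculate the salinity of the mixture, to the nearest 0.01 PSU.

17.31 PSU

Mass of salt is conserved:
salt = 18,500×36.9 + 1,260×57.5 + 39,300×0.3 + 15,200×34.1 = 682,650 + 72,450 + 11,790 + 518,320 = 1,285,210
volume = 18,500 + 1,260 + 39,300 + 15,200 = 74,260 m³
S = 1,285,210 / 74,260 = 17.3069 PSU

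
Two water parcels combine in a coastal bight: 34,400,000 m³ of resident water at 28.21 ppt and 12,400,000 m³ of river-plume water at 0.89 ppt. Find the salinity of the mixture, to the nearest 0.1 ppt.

21.0 ppt

By conservation of dissolved salt,
salt = 34,400,000×28.21 + 12,400,000×0.89 = 970,424,000 + 11,036,000 = 981,460,000
volume = 34,400,000 + 12,400,000 = 46,800,000 m³
S = 981,460,000 / 46,800,000 = 20.971 ppt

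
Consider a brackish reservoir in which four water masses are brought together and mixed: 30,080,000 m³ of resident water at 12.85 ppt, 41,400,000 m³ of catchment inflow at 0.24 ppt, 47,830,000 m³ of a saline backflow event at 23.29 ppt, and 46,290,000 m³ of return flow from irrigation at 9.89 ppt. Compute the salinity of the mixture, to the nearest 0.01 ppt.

Mass of salt is conserved:
salt = 30,080,000×12.85 + 41,400,000×0.24 + 47,830,000×23.29 + 46,290,000×9.89 = 386,528,000 + 9,936,000 + 1,113,960,700 + 457,808,100 = 1,968,232,800
volume = 30,080,000 + 41,400,000 + 47,830,000 + 46,290,000 = 165,600,000 m³
S = 1,968,232,800 / 165,600,000 = 11.8855 ppt

11.89 ppt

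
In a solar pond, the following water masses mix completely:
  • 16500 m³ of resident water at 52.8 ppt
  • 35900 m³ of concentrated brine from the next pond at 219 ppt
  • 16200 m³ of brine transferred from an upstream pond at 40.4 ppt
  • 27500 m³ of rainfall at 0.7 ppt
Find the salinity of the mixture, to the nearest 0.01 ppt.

Salt balance:
salt = 16,500×52.8 + 35,900×219 + 16,200×40.4 + 27,500×0.7 = 871,200 + 7,862,100 + 654,480 + 19,250 = 9,407,030
volume = 16,500 + 35,900 + 16,200 + 27,500 = 96,100 m³
S = 9,407,030 / 96,100 = 97.8879 ppt

97.89 ppt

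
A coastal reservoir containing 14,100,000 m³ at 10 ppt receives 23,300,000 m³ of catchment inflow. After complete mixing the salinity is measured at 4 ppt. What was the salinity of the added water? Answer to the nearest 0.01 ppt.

Salt balance: 14,100,000×10 + 23,300,000×S = 37,400,000×4
141,000,000 + 23,300,000·S = 149,600,000
S = (149,600,000 − 141,000,000) / 23,300,000 = 0.3691 ppt

0.37 ppt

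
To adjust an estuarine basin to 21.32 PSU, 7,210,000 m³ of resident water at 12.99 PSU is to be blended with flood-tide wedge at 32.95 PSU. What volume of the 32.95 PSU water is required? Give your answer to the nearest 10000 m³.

Salt balance: 7,210,000×12.99 + V×32.95 = (7,210,000+V)×21.32
93,657,900 + 32.95V = 153,717,200 + 21.32V
60,059,300 = 11.63V
V = 5,164,170.25 m³

5160000 m³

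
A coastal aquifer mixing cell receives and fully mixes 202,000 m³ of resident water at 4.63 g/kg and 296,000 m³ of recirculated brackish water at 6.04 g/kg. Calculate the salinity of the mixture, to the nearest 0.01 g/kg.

5.47 g/kg

By conservation of dissolved salt,
salt = 202,000×4.63 + 296,000×6.04 = 935,260 + 1,787,840 = 2,723,100
volume = 202,000 + 296,000 = 498,000 m³
S = 2,723,100 / 498,000 = 5.4681 g/kg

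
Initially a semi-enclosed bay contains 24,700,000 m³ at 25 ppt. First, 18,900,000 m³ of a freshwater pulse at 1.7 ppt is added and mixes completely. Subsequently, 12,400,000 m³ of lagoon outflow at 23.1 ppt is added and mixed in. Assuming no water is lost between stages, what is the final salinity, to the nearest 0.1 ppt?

Salt balance:
Initial salt = 24,700,000×25 = 617,500,000
After stage 1: salt = 617,500,000 + 18,900,000×1.7 = 649,630,000; volume = 43,600,000 m³; S = 14.9 ppt
After stage 2: salt = 649,630,000 + 12,400,000×23.1 = 936,070,000; volume = 56,000,000 m³
S = 936,070,000 / 56,000,000 = 16.7155 ppt

16.7 ppt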